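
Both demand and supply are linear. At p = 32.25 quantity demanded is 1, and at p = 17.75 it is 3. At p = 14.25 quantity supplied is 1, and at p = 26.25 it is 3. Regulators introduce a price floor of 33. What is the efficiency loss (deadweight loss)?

14.16

Demand slope = (17.75 − 32.25)/(3 − 1) = −7.25, so p = 39.5 − 7.25q.
Supply slope = (26.25 − 14.25)/(3 − 1) = 6, so p = 8.25 + 6q.
Competitive equilibrium: 39.5 − 7.25q = 8.25 + 6q → q* = 2.3585, p* = 22.4009.
At the floor p = 33, quantity demanded = (39.5 − 33)/7.25 = 0.8966.
Sellers' marginal cost at q' = 0.8966: 8.25 + 6·0.8966 = 13.6296.
Δq = 2.3585 − 0.8966 = 1.4619; wedge = 33 − 13.6296 = 19.3704.
Deadweight loss = ½ × 1.4619 × 19.3704 = 14.16.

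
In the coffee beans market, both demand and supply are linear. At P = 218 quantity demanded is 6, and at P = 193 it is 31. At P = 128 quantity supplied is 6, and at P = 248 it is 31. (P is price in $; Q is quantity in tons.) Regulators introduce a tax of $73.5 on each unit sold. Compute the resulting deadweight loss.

Demand slope = (193 − 218)/(31 − 6) = −1, so P = 224 − Q.
Supply slope = (248 − 128)/(31 − 6) = 4.8, so P = 99.2 + 4.8Q.
Competitive equilibrium: 224 − Q = 99.2 + 4.8Q → Q* = 21.5172, P* = 202.4828.
With the tax, the buyer price exceeds the seller price by 73.5: (224 − Q) − (99.2 + 4.8Q) = 73.5 → Q' = 8.8448.
ΔQ = 21.5172 − 8.8448 = 12.6724; the wedge equals the tax, 73.5.
The triangle = ½ × 12.6724 × 73.5 = $465.71.

$465.71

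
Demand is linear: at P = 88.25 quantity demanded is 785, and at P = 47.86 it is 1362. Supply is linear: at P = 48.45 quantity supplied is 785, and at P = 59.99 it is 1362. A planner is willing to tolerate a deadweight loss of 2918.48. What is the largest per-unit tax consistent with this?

Demand slope = (47.86 − 88.25)/(1362 − 785) = −0.07, so P = 143.2 − 0.07Q.
Supply slope = (59.99 − 48.45)/(1362 − 785) = 0.02, so P = 32.75 + 0.02Q.
Competitive equilibrium: 143.2 − 0.07Q = 32.75 + 0.02Q → Q* = 1227.2222, P* = 57.2944.
A tax t gives ΔQ = t/0.09 and wedge t, so DWL = t²/0.18.
t²/0.18 = 2918.48 → t² = 525.3264 → t = 22.92.

22.92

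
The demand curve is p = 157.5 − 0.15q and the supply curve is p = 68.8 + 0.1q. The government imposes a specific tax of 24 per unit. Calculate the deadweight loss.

1152

Competitive equilibrium: 157.5 − 0.15q = 68.8 + 0.1q → q* = 354.8, p* = 104.28.
With the tax, the buyer price exceeds the seller price by 24: (157.5 − 0.15q) − (68.8 + 0.1q) = 24 → q' = 258.8.
Δq = 354.8 − 258.8 = 96; the wedge equals the tax, 24.
The triangle = ½ × 96 × 24 = 1152.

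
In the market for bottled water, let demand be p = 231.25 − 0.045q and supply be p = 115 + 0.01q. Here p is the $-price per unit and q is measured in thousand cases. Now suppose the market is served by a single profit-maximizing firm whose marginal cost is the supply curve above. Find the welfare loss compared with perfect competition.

$24878.16 thousand

Competitive equilibrium: 231.25 − 0.045q = 115 + 0.01q → q* = 2113.6364, p* = 136.1364.
Marginal revenue: MR = 231.25 − 0.09q. Set MR = MC: 231.25 − 0.09q = 115 + 0.01q → q_m = 1162.5.
Price p_m = 231.25 − 0.045·1162.5 = 178.9375; MC(q_m) = 115 + 0.01·1162.5 = 126.625.
Competitive q* = 2113.6364, so Δq = 951.1364; wedge = 178.9375 − 126.625 = 52.3125.
Welfare loss = ½ × 951.1364 × 52.3125 = $24878.16 thousand.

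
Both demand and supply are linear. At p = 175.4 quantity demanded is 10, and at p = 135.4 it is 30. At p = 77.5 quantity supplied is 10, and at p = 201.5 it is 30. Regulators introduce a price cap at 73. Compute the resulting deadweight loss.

Demand slope = (135.4 − 175.4)/(30 − 10) = −2, so p = 195.4 − 2q.
Supply slope = (201.5 − 77.5)/(30 − 10) = 6.2, so p = 15.5 + 6.2q.
Competitive equilibrium: 195.4 − 2q = 15.5 + 6.2q → q* = 21.939, p* = 151.522.
At the ceiling p = 73, quantity supplied = (73 − 15.5)/6.2 = 9.2742.
Willingness to pay at q' = 9.2742: 195.4 − 2·9.2742 = 176.8516.
Δq = 21.939 − 9.2742 = 12.6648; wedge = 176.8516 − 73 = 103.8516.
Welfare loss = ½ × 12.6648 × 103.8516 = 657.63.

657.63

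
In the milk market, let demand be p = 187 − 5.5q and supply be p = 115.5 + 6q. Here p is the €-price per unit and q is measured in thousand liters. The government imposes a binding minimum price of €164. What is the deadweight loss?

Competitive equilibrium: 187 − 5.5q = 115.5 + 6q → q* = 6.2174, p* = 152.8043.
At the floor p = 164, quantity demanded = (187 − 164)/5.5 = 4.1818.
Sellers' marginal cost at q' = 4.1818: 115.5 + 6·4.1818 = 140.5908.
Δq = 6.2174 − 4.1818 = 2.0356; wedge = 164 − 140.5908 = 23.4092.
DWL = ½ × 2.0356 × 23.4092 = €23.83 thousand.

€23.83 thousand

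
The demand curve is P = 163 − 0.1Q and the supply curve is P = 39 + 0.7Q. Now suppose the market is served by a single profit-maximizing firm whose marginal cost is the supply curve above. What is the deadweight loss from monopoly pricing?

118.64

Competitive equilibrium: 163 − 0.1Q = 39 + 0.7Q → Q* = 155, P* = 147.5.
Marginal revenue: MR = 163 − 0.2Q. Set MR = MC: 163 − 0.2Q = 39 + 0.7Q → Q_m = 137.7778.
Price P_m = 163 − 0.1·137.7778 = 149.2222; MC(Q_m) = 39 + 0.7·137.7778 = 135.4445.
Competitive Q* = 155, so ΔQ = 17.2222; wedge = 149.2222 − 135.4445 = 13.7777.
Deadweight loss = ½ × 17.2222 × 13.7777 = 118.64.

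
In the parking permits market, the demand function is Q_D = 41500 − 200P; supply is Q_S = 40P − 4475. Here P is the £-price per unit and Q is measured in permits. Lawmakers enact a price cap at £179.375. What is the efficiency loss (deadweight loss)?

£3564.84

In inverse form: demand P = 207.5 − 0.005Q, supply P = 111.875 + 0.025Q.
Competitive equilibrium: 207.5 − 0.005Q = 111.875 + 0.025Q → Q* = 3187.5, P* = 191.5625.
At the ceiling P = 179.375, quantity supplied = (179.375 − 111.875)/0.025 = 2700.
Willingness to pay at Q' = 2700: 207.5 − 0.005·2700 = 194.
ΔQ = 3187.5 − 2700 = 487.5; wedge = 194 − 179.375 = 14.625.
Welfare loss = ½ × 487.5 × 14.625 = £3564.84.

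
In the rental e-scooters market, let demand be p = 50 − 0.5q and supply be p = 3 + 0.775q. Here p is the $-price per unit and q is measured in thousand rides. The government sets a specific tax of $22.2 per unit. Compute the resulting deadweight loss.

$193.27 thousand

Competitive equilibrium: 50 − 0.5q = 3 + 0.775q → q* = 36.8627, p* = 31.5686.
With the tax, the buyer price exceeds the seller price by 22.2: (50 − 0.5q) − (3 + 0.775q) = 22.2 → q' = 19.451.
Δq = 36.8627 − 19.451 = 17.4117; the wedge equals the tax, 22.2.
The triangle = ½ × 17.4117 × 22.2 = $193.27 thousand.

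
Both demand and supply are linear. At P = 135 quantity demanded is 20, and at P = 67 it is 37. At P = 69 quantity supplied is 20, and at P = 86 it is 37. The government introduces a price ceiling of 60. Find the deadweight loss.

Demand slope = (67 − 135)/(37 − 20) = −4, so P = 215 − 4Q.
Supply slope = (86 − 69)/(37 − 20) = 1, so P = 49 + Q.
Competitive equilibrium: 215 − 4Q = 49 + Q → Q* = 33.2, P* = 82.2.
At the ceiling P = 60, quantity supplied = (60 − 49)/1 = 11.
Willingness to pay at Q' = 11: 215 − 4·11 = 171.
ΔQ = 33.2 − 11 = 22.2; wedge = 171 − 60 = 111.
Welfare loss = ½ × 22.2 × 111 = 1232.10.

1232.10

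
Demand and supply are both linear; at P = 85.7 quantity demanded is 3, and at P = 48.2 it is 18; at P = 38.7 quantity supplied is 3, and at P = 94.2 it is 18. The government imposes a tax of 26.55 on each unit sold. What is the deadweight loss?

56.85

Demand slope = (48.2 − 85.7)/(18 − 3) = −2.5, so P = 93.2 − 2.5Q.
Supply slope = (94.2 − 38.7)/(18 − 3) = 3.7, so P = 27.6 + 3.7Q.
Competitive equilibrium: 93.2 − 2.5Q = 27.6 + 3.7Q → Q* = 10.5806, P* = 66.7484.
With the tax, the buyer price exceeds the seller price by 26.55: (93.2 − 2.5Q) − (27.6 + 3.7Q) = 26.55 → Q' = 6.2984.
ΔQ = 10.5806 − 6.2984 = 4.2822; the wedge equals the tax, 26.55.
DWL = ½ × 4.2822 × 26.55 = 56.85.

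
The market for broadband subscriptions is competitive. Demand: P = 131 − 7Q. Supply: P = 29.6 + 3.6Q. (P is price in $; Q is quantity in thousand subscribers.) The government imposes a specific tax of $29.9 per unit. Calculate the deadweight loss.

Competitive equilibrium: 131 − 7Q = 29.6 + 3.6Q → Q* = 9.566, P* = 64.0377.
With the tax, the buyer price exceeds the seller price by 29.9: (131 − 7Q) − (29.6 + 3.6Q) = 29.9 → Q' = 6.7453.
ΔQ = 9.566 − 6.7453 = 2.8207; the wedge equals the tax, 29.9.
The triangle = ½ × 2.8207 × 29.9 = $42.17 thousand.

$42.17 thousand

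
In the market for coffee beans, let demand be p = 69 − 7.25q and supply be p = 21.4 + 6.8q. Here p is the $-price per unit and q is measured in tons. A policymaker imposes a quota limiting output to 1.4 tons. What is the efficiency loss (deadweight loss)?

$27.76

Competitive equilibrium: 69 − 7.25q = 21.4 + 6.8q → q* = 3.3879, p* = 44.4377.
At q = 1.4: demand price = 69 − 7.25·1.4 = 58.85; supply price = 21.4 + 6.8·1.4 = 30.92.
Δq = 3.3879 − 1.4 = 1.9879; wedge = 58.85 − 30.92 = 27.93.
Deadweight loss = ½ × 1.9879 × 27.93 = $27.76.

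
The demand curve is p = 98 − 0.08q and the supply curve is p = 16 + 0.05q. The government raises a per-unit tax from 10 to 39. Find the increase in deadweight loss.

5465.38

Competitive equilibrium: 98 − 0.08q = 16 + 0.05q → q* = 630.7692, p* = 47.5385.
For a per-unit tax t: Δq = t/0.13, so DWL = ½·t·(t/0.13) = t²/0.26.
At t = 10: DWL = 384.6154. At t = 39: DWL = 5850.
Increase = 5850 − 384.6154 = 5465.38.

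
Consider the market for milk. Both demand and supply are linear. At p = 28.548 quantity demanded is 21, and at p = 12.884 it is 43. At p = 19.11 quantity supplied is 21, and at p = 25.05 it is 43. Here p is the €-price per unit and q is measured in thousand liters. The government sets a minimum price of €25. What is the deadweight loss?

€10.52 thousand

Demand slope = (12.884 − 28.548)/(43 − 21) = −0.712, so p = 43.5 − 0.712q.
Supply slope = (25.05 − 19.11)/(43 − 21) = 0.27, so p = 13.44 + 0.27q.
Competitive equilibrium: 43.5 − 0.712q = 13.44 + 0.27q → q* = 30.611, p* = 21.705.
At the floor p = 25, quantity demanded = (43.5 − 25)/0.712 = 25.9831.
Sellers' marginal cost at q' = 25.9831: 13.44 + 0.27·25.9831 = 20.4554.
Δq = 30.611 − 25.9831 = 4.6279; wedge = 25 − 20.4554 = 4.5446.
The triangle = ½ × 4.6279 × 4.5446 = €10.52 thousand.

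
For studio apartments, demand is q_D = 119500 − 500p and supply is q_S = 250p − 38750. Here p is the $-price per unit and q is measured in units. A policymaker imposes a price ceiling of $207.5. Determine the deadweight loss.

In inverse form: demand p = 239 − 0.002q, supply p = 155 + 0.004q.
Competitive equilibrium: 239 − 0.002q = 155 + 0.004q → q* = 14000, p* = 211.
At the ceiling p = 207.5, quantity supplied = (207.5 − 155)/0.004 = 13125.
Willingness to pay at q' = 13125: 239 − 0.002·13125 = 212.75.
Δq = 14000 − 13125 = 875; wedge = 212.75 − 207.5 = 5.25.
The triangle = ½ × 875 × 5.25 = $2296.875.

$2296.875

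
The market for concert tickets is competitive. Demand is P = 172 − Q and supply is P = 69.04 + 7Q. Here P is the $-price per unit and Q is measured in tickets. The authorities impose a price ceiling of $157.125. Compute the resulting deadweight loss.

$0.33

Competitive equilibrium: 172 − Q = 69.04 + 7Q → Q* = 12.87, P* = 159.13.
At the ceiling P = 157.125, quantity supplied = (157.125 − 69.04)/7 = 12.5836.
Willingness to pay at Q' = 12.5836: 172 − 1·12.5836 = 159.4164.
ΔQ = 12.87 − 12.5836 = 0.2864; wedge = 159.4164 − 157.125 = 2.2914.
DWL = ½ × 0.2864 × 2.2914 = $0.33.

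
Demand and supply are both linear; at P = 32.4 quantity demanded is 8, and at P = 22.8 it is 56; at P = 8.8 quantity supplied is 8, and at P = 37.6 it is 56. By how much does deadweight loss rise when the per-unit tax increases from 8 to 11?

35.625

Demand slope = (22.8 − 32.4)/(56 − 8) = −0.2, so P = 34 − 0.2Q.
Supply slope = (37.6 − 8.8)/(56 − 8) = 0.6, so P = 4 + 0.6Q.
Competitive equilibrium: 34 − 0.2Q = 4 + 0.6Q → Q* = 37.5, P* = 26.5.
For a per-unit tax t: ΔQ = t/0.8, so DWL = ½·t·(t/0.8) = t²/1.6.
At t = 8: DWL = 40. At t = 11: DWL = 75.625.
Increase = 75.625 − 40 = 35.625.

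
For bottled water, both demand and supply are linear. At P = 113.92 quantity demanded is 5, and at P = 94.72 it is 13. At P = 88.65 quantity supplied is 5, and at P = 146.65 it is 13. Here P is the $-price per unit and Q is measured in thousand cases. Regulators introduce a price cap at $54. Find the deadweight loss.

$264.07 thousand

Demand slope = (94.72 − 113.92)/(13 − 5) = −2.4, so P = 125.92 − 2.4Q.
Supply slope = (146.65 − 88.65)/(13 − 5) = 7.25, so P = 52.4 + 7.25Q.
Competitive equilibrium: 125.92 − 2.4Q = 52.4 + 7.25Q → Q* = 7.6187, P* = 107.6352.
At the ceiling P = 54, quantity supplied = (54 − 52.4)/7.25 = 0.2207.
Willingness to pay at Q' = 0.2207: 125.92 − 2.4·0.2207 = 125.3903.
ΔQ = 7.6187 − 0.2207 = 7.398; wedge = 125.3903 − 54 = 71.3903.
Welfare loss = ½ × 7.398 × 71.3903 = $264.07 thousand.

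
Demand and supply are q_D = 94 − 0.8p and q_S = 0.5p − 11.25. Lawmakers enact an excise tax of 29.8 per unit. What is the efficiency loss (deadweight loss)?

136.62

In inverse form: demand p = 117.5 − 1.25q, supply p = 22.5 + 2q.
Competitive equilibrium: 117.5 − 1.25q = 22.5 + 2q → q* = 29.2308, p* = 80.9615.
With the tax, the buyer price exceeds the seller price by 29.8: (117.5 − 1.25q) − (22.5 + 2q) = 29.8 → q' = 20.0615.
Δq = 29.2308 − 20.0615 = 9.1693; the wedge equals the tax, 29.8.
The triangle = ½ × 9.1693 × 29.8 = 136.62.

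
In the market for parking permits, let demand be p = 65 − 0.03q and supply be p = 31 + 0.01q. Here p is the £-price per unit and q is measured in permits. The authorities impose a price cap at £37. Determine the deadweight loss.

£1250

Competitive equilibrium: 65 − 0.03q = 31 + 0.01q → q* = 850, p* = 39.5.
At the ceiling p = 37, quantity supplied = (37 − 31)/0.01 = 600.
Willingness to pay at q' = 600: 65 − 0.03·600 = 47.
Δq = 850 − 600 = 250; wedge = 47 − 37 = 10.
DWL = ½ × 250 × 10 = £1250.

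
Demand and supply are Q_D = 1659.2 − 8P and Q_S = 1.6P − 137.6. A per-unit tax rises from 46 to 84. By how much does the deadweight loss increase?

In inverse form: demand P = 207.4 − 0.125Q, supply P = 86 + 0.625Q.
Competitive equilibrium: 207.4 − 0.125Q = 86 + 0.625Q → Q* = 161.8667, P* = 187.1667.
For a per-unit tax t: ΔQ = t/0.75, so DWL = ½·t·(t/0.75) = t²/1.5.
At t = 46: DWL = 1410.667. At t = 84: DWL = 4704.
Increase = 4704 − 1410.667 = 3293.33.

3293.33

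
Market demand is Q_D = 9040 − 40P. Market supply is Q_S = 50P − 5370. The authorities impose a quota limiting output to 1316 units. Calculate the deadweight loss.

In inverse form: demand P = 226 − 0.025Q, supply P = 107.4 + 0.02Q.
Competitive equilibrium: 226 − 0.025Q = 107.4 + 0.02Q → Q* = 2635.55556, P* = 160.11111.
At Q = 1316: demand price = 226 − 0.025·1316 = 193.1; supply price = 107.4 + 0.02·1316 = 133.72.
ΔQ = 2635.55556 − 1316 = 1319.55556; wedge = 193.1 − 133.72 = 59.38.
DWL = ½ × 1319.55556 × 59.38 = 39177.60.

39177.60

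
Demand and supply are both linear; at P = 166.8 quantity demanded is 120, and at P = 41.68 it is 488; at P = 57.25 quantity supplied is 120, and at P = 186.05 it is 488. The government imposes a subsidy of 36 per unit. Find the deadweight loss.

Demand slope = (41.68 − 166.8)/(488 − 120) = −0.34, so P = 207.6 − 0.34Q.
Supply slope = (186.05 − 57.25)/(488 − 120) = 0.35, so P = 15.25 + 0.35Q.
Competitive equilibrium: 207.6 − 0.34Q = 15.25 + 0.35Q → Q* = 278.7681, P* = 112.8188.
The subsidy lowers effective supply by 36: P = 0.35Q − 20.75.
New quantity: 207.6 − 0.34Q = 0.35Q − 20.75 → Q' = 330.942.
Overproduction ΔQ = 330.942 − 278.7681 = 52.1739; wedge = subsidy = 36.
The triangle = ½ × 52.1739 × 36 = 939.13.

939.13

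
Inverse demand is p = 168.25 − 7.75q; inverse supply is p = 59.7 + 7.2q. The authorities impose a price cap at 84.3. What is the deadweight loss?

110.46

Competitive equilibrium: 168.25 − 7.75q = 59.7 + 7.2q → q* = 7.2609, p* = 111.9783.
At the ceiling p = 84.3, quantity supplied = (84.3 − 59.7)/7.2 = 3.4167.
Willingness to pay at q' = 3.4167: 168.25 − 7.75·3.4167 = 141.7706.
Δq = 7.2609 − 3.4167 = 3.8442; wedge = 141.7706 − 84.3 = 57.4706.
DWL = ½ × 3.8442 × 57.4706 = 110.46.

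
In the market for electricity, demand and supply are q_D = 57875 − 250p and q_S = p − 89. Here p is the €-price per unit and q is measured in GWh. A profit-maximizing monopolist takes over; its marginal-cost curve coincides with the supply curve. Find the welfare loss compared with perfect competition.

In inverse form: demand p = 231.5 − 0.004q, supply p = 89 + q.
Competitive equilibrium: 231.5 − 0.004q = 89 + q → q* = 141.9323, p* = 230.9323.
Marginal revenue: MR = 231.5 − 0.008q. Set MR = MC: 231.5 − 0.008q = 89 + q → q_m = 141.369.
Price p_m = 231.5 − 0.004·141.369 = 230.9345; MC(q_m) = 89 + 1·141.369 = 230.369.
Competitive q* = 141.9323, so Δq = 0.5633; wedge = 230.9345 − 230.369 = 0.5655.
The triangle = ½ × 0.5633 × 0.5655 = €0.16.

€0.16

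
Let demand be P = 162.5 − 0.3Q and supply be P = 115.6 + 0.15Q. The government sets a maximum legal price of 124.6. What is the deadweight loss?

440.01

Competitive equilibrium: 162.5 − 0.3Q = 115.6 + 0.15Q → Q* = 104.2222, P* = 131.2333.
At the ceiling P = 124.6, quantity supplied = (124.6 − 115.6)/0.15 = 60.
Willingness to pay at Q' = 60: 162.5 − 0.3·60 = 144.5.
ΔQ = 104.2222 − 60 = 44.2222; wedge = 144.5 − 124.6 = 19.9.
The triangle = ½ × 44.2222 × 19.9 = 440.01.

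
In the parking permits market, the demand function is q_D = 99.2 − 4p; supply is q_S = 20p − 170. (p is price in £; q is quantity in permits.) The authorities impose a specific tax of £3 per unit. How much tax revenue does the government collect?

In inverse form: demand p = 24.8 − 0.25q, supply p = 8.5 + 0.05q.
Competitive equilibrium: 24.8 − 0.25q = 8.5 + 0.05q → q* = 54.3333, p* = 11.2167.
With the tax, the buyer price exceeds the seller price by 3: (24.8 − 0.25q) − (8.5 + 0.05q) = 3 → q' = 44.3333.
Tax revenue = 3 × 44.3333 = £133.

£133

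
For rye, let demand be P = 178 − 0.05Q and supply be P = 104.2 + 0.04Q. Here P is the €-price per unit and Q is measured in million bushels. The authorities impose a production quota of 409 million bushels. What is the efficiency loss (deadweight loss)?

Competitive equilibrium: 178 − 0.05Q = 104.2 + 0.04Q → Q* = 820, P* = 137.
At Q = 409: demand price = 178 − 0.05·409 = 157.55; supply price = 104.2 + 0.04·409 = 120.56.
ΔQ = 820 − 409 = 411; wedge = 157.55 − 120.56 = 36.99.
DWL = ½ × 411 × 36.99 = €7601.445 million.

€7601.445 million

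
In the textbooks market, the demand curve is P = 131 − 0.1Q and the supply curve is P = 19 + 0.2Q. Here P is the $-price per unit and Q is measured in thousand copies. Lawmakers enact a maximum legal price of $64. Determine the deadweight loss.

$3300.42 thousand

Competitive equilibrium: 131 − 0.1Q = 19 + 0.2Q → Q* = 373.3333, P* = 93.6667.
At the ceiling P = 64, quantity supplied = (64 − 19)/0.2 = 225.
Willingness to pay at Q' = 225: 131 − 0.1·225 = 108.5.
ΔQ = 373.3333 − 225 = 148.3333; wedge = 108.5 − 64 = 44.5.
Welfare loss = ½ × 148.3333 × 44.5 = $3300.42 thousand.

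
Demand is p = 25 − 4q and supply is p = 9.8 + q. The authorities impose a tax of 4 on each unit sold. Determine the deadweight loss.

1.60

Competitive equilibrium: 25 − 4q = 9.8 + q → q* = 3.04, p* = 12.84.
With the tax, the buyer price exceeds the seller price by 4: (25 − 4q) − (9.8 + q) = 4 → q' = 2.24.
Δq = 3.04 − 2.24 = 0.8; the wedge equals the tax, 4.
Welfare loss = ½ × 0.8 × 4 = 1.60.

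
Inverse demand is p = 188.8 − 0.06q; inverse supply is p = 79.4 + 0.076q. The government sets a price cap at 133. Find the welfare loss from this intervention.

668.47

Competitive equilibrium: 188.8 − 0.06q = 79.4 + 0.076q → q* = 804.4118, p* = 140.5353.
At the ceiling p = 133, quantity supplied = (133 − 79.4)/0.076 = 705.2632.
Willingness to pay at q' = 705.2632: 188.8 − 0.06·705.2632 = 146.4842.
Δq = 804.4118 − 705.2632 = 99.1486; wedge = 146.4842 − 133 = 13.4842.
The triangle = ½ × 99.1486 × 13.4842 = 668.47.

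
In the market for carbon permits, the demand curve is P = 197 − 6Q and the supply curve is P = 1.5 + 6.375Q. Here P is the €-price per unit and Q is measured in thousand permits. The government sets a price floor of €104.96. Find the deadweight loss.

Competitive equilibrium: 197 − 6Q = 1.5 + 6.375Q → Q* = 15.798, P* = 102.2121.
At the floor P = 104.96, quantity demanded = (197 − 104.96)/6 = 15.34.
Sellers' marginal cost at Q' = 15.34: 1.5 + 6.375·15.34 = 99.2925.
ΔQ = 15.798 − 15.34 = 0.458; wedge = 104.96 − 99.2925 = 5.6675.
The triangle = ½ × 0.458 × 5.6675 = €1.30 thousand.

€1.30 thousand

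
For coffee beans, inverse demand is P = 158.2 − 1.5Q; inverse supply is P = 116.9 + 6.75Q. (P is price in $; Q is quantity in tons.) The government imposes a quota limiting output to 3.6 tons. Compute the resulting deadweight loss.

$8.16

Competitive equilibrium: 158.2 − 1.5Q = 116.9 + 6.75Q → Q* = 5.0061, P* = 150.6909.
At Q = 3.6: demand price = 158.2 − 1.5·3.6 = 152.8; supply price = 116.9 + 6.75·3.6 = 141.2.
ΔQ = 5.0061 − 3.6 = 1.4061; wedge = 152.8 − 141.2 = 11.6.
Deadweight loss = ½ × 1.4061 × 11.6 = $8.16.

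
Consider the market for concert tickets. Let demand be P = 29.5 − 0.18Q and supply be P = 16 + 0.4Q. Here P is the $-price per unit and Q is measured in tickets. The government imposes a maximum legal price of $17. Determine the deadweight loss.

$125.17

Competitive equilibrium: 29.5 − 0.18Q = 16 + 0.4Q → Q* = 23.2759, P* = 25.3103.
At the ceiling P = 17, quantity supplied = (17 − 16)/0.4 = 2.5.
Willingness to pay at Q' = 2.5: 29.5 − 0.18·2.5 = 29.05.
ΔQ = 23.2759 − 2.5 = 20.7759; wedge = 29.05 − 17 = 12.05.
Welfare loss = ½ × 20.7759 × 12.05 = $125.17.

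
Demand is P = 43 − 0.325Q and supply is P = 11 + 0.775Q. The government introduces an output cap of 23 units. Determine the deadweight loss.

20.40

Competitive equilibrium: 43 − 0.325Q = 11 + 0.775Q → Q* = 29.0909, P* = 33.5455.
At Q = 23: demand price = 43 − 0.325·23 = 35.525; supply price = 11 + 0.775·23 = 28.825.
ΔQ = 29.0909 − 23 = 6.0909; wedge = 35.525 − 28.825 = 6.7.
Deadweight loss = ½ × 6.0909 × 6.7 = 20.40.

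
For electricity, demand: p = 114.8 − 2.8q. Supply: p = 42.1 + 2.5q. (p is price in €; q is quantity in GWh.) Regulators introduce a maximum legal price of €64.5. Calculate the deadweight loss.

€59.97

Competitive equilibrium: 114.8 − 2.8q = 42.1 + 2.5q → q* = 13.717, p* = 76.3925.
At the ceiling p = 64.5, quantity supplied = (64.5 − 42.1)/2.5 = 8.96.
Willingness to pay at q' = 8.96: 114.8 − 2.8·8.96 = 89.712.
Δq = 13.717 − 8.96 = 4.757; wedge = 89.712 − 64.5 = 25.212.
The triangle = ½ × 4.757 × 25.212 = €59.97.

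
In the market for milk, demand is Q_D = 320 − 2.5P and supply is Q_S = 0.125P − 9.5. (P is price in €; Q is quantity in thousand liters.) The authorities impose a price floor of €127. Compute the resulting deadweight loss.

In inverse form: demand P = 128 − 0.4Q, supply P = 76 + 8Q.
Competitive equilibrium: 128 − 0.4Q = 76 + 8Q → Q* = 6.1905, P* = 125.5238.
At the floor P = 127, quantity demanded = (128 − 127)/0.4 = 2.5.
Sellers' marginal cost at Q' = 2.5: 76 + 8·2.5 = 96.
ΔQ = 6.1905 − 2.5 = 3.6905; wedge = 127 − 96 = 31.
Deadweight loss = ½ × 3.6905 × 31 = €57.20 thousand.

€57.20 thousand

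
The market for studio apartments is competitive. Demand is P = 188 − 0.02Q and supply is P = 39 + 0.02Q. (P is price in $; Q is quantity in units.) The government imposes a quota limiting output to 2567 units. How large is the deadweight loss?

$26819.28

Competitive equilibrium: 188 − 0.02Q = 39 + 0.02Q → Q* = 3725, P* = 113.5.
At Q = 2567: demand price = 188 − 0.02·2567 = 136.66; supply price = 39 + 0.02·2567 = 90.34.
ΔQ = 3725 − 2567 = 1158; wedge = 136.66 − 90.34 = 46.32.
DWL = ½ × 1158 × 46.32 = $26819.28.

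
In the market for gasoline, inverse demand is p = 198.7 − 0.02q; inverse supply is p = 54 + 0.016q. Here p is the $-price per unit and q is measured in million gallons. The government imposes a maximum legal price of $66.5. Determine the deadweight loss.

Competitive equilibrium: 198.7 − 0.02q = 54 + 0.016q → q* = 4019.4444, p* = 118.3111.
At the ceiling p = 66.5, quantity supplied = (66.5 − 54)/0.016 = 781.25.
Willingness to pay at q' = 781.25: 198.7 − 0.02·781.25 = 183.075.
Δq = 4019.4444 − 781.25 = 3238.1944; wedge = 183.075 − 66.5 = 116.575.
DWL = ½ × 3238.1944 × 116.575 = $188746.26 million.

$188746.26 million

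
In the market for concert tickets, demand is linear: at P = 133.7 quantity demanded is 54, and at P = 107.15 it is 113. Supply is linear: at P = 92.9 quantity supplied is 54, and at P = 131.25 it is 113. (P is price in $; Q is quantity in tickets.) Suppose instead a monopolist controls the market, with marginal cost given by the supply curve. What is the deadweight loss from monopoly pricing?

Demand slope = (107.15 − 133.7)/(113 − 54) = −0.45, so P = 158 − 0.45Q.
Supply slope = (131.25 − 92.9)/(113 − 54) = 0.65, so P = 57.8 + 0.65Q.
Competitive equilibrium: 158 − 0.45Q = 57.8 + 0.65Q → Q* = 91.0909, P* = 117.0091.
Marginal revenue: MR = 158 − 0.9Q. Set MR = MC: 158 − 0.9Q = 57.8 + 0.65Q → Q_m = 64.6452.
Price P_m = 158 − 0.45·64.6452 = 128.9097; MC(Q_m) = 57.8 + 0.65·64.6452 = 99.8194.
Competitive Q* = 91.0909, so ΔQ = 26.4457; wedge = 128.9097 − 99.8194 = 29.0903.
DWL = ½ × 26.4457 × 29.0903 = $384.66.

$384.66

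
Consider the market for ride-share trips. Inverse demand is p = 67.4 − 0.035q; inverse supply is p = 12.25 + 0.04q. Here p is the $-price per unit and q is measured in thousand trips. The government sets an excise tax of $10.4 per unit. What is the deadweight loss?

$721.07 thousand

Competitive equilibrium: 67.4 − 0.035q = 12.25 + 0.04q → q* = 735.3333, p* = 41.6633.
With the tax, the buyer price exceeds the seller price by 10.4: (67.4 − 0.035q) − (12.25 + 0.04q) = 10.4 → q' = 596.6667.
Δq = 735.3333 − 596.6667 = 138.6666; the wedge equals the tax, 10.4.
DWL = ½ × 138.6666 × 10.4 = $721.07 thousand.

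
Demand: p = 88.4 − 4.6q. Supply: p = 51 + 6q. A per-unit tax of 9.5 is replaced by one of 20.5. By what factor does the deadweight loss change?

4.657

Competitive equilibrium: 88.4 − 4.6q = 51 + 6q → q* = 3.5283, p* = 72.1698.
For a per-unit tax t: Δq = t/10.6, so DWL = ½·t·(t/10.6) = t²/21.2.
At t = 9.5: DWL = 4.257. At t = 20.5: DWL = 19.823.
Ratio = (20.5/9.5)² = 4.657.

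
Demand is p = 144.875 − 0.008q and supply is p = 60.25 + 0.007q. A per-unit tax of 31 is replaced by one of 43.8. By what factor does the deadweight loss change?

Competitive equilibrium: 144.875 − 0.008q = 60.25 + 0.007q → q* = 5641.6667, p* = 99.7417.
For a per-unit tax t: Δq = t/0.015, so DWL = ½·t·(t/0.015) = t²/0.03.
At t = 31: DWL = 32033.333. At t = 43.8: DWL = 63948.
Ratio = (43.8/31)² = 1.996.

1.996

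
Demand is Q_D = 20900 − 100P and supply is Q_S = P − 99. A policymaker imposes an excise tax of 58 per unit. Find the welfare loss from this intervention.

1665.35

In inverse form: demand P = 209 − 0.01Q, supply P = 99 + Q.
Competitive equilibrium: 209 − 0.01Q = 99 + Q → Q* = 108.9109, P* = 207.9109.
With the tax, the buyer price exceeds the seller price by 58: (209 − 0.01Q) − (99 + Q) = 58 → Q' = 51.4851.
ΔQ = 108.9109 − 51.4851 = 57.4258; the wedge equals the tax, 58.
Deadweight loss = ½ × 57.4258 × 58 = 1665.35.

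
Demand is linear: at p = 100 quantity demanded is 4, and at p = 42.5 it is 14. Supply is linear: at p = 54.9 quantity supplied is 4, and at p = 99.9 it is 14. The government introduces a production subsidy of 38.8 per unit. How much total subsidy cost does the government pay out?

Demand slope = (42.5 − 100)/(14 − 4) = −5.75, so p = 123 − 5.75q.
Supply slope = (99.9 − 54.9)/(14 − 4) = 4.5, so p = 36.9 + 4.5q.
Competitive equilibrium: 123 − 5.75q = 36.9 + 4.5q → q* = 8.4, p* = 74.7.
The subsidy lowers effective supply by 38.8: p = 4.5q − 1.9.
New quantity: 123 − 5.75q = 4.5q − 1.9 → q' = 12.1854.
Total subsidy cost = 38.8 × 12.1854 = 472.79.

472.79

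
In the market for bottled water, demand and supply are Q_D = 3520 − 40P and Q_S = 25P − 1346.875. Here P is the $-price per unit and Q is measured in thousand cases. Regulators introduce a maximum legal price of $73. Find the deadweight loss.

$71.41 thousand

In inverse form: demand P = 88 − 0.025Q, supply P = 53.875 + 0.04Q.
Competitive equilibrium: 88 − 0.025Q = 53.875 + 0.04Q → Q* = 525, P* = 74.875.
At the ceiling P = 73, quantity supplied = (73 − 53.875)/0.04 = 478.125.
Willingness to pay at Q' = 478.125: 88 − 0.025·478.125 = 76.0469.
ΔQ = 525 − 478.125 = 46.875; wedge = 76.0469 − 73 = 3.0469.
Welfare loss = ½ × 46.875 × 3.0469 = $71.41 thousand.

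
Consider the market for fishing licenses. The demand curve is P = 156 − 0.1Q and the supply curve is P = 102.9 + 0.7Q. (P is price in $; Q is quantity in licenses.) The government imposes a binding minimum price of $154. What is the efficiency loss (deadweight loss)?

$860.26

Competitive equilibrium: 156 − 0.1Q = 102.9 + 0.7Q → Q* = 66.375, P* = 149.3625.
At the floor P = 154, quantity demanded = (156 − 154)/0.1 = 20.
Sellers' marginal cost at Q' = 20: 102.9 + 0.7·20 = 116.9.
ΔQ = 66.375 − 20 = 46.375; wedge = 154 − 116.9 = 37.1.
Welfare loss = ½ × 46.375 × 37.1 = $860.26.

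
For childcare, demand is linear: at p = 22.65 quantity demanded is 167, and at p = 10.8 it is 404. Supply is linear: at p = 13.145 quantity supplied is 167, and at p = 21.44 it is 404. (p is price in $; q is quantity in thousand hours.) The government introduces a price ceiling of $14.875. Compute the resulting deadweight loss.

$165.46 thousand

Demand slope = (10.8 − 22.65)/(404 − 167) = −0.05, so p = 31 − 0.05q.
Supply slope = (21.44 − 13.145)/(404 − 167) = 0.035, so p = 7.3 + 0.035q.
Competitive equilibrium: 31 − 0.05q = 7.3 + 0.035q → q* = 278.8235, p* = 17.0588.
At the ceiling p = 14.875, quantity supplied = (14.875 − 7.3)/0.035 = 216.4286.
Willingness to pay at q' = 216.4286: 31 − 0.05·216.4286 = 20.1786.
Δq = 278.8235 − 216.4286 = 62.3949; wedge = 20.1786 − 14.875 = 5.3036.
Deadweight loss = ½ × 62.3949 × 5.3036 = $165.46 thousand.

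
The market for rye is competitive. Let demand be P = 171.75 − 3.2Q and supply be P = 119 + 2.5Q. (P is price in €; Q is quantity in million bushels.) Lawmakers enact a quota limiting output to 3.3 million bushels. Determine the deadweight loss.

€101.05 million

Competitive equilibrium: 171.75 − 3.2Q = 119 + 2.5Q → Q* = 9.2544, P* = 142.136.
At Q = 3.3: demand price = 171.75 − 3.2·3.3 = 161.19; supply price = 119 + 2.5·3.3 = 127.25.
ΔQ = 9.2544 − 3.3 = 5.9544; wedge = 161.19 − 127.25 = 33.94.
DWL = ½ × 5.9544 × 33.94 = €101.05 million.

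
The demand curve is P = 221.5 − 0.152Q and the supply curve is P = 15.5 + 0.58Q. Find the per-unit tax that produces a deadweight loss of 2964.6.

Competitive equilibrium: 221.5 − 0.152Q = 15.5 + 0.58Q → Q* = 281.4208, P* = 178.724.
A tax t gives ΔQ = t/0.732 and wedge t, so DWL = t²/1.464.
t²/1.464 = 2964.6 → t² = 4340.1744 → t = 65.88.

65.88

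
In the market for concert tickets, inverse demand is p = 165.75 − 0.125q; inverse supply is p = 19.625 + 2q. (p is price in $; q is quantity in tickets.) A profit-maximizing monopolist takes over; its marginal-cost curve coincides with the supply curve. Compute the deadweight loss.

Competitive equilibrium: 165.75 − 0.125q = 19.625 + 2q → q* = 68.7647, p* = 157.1544.
Marginal revenue: MR = 165.75 − 0.25q. Set MR = MC: 165.75 − 0.25q = 19.625 + 2q → q_m = 64.9444.
Price p_m = 165.75 − 0.125·64.9444 = 157.632; MC(q_m) = 19.625 + 2·64.9444 = 149.5138.
Competitive q* = 68.7647, so Δq = 3.8203; wedge = 157.632 − 149.5138 = 8.1182.
Welfare loss = ½ × 3.8203 × 8.1182 = $15.51.

$15.51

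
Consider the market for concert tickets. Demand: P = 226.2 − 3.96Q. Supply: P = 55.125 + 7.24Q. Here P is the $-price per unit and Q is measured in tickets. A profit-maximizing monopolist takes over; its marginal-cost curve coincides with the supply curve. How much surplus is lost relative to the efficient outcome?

Competitive equilibrium: 226.2 − 3.96Q = 55.125 + 7.24Q → Q* = 15.2746, P* = 165.7128.
Marginal revenue: MR = 226.2 − 7.92Q. Set MR = MC: 226.2 − 7.92Q = 55.125 + 7.24Q → Q_m = 11.2846.
Price P_m = 226.2 − 3.96·11.2846 = 181.513; MC(Q_m) = 55.125 + 7.24·11.2846 = 136.8255.
Competitive Q* = 15.2746, so ΔQ = 3.99; wedge = 181.513 − 136.8255 = 44.6875.
Welfare loss = ½ × 3.99 × 44.6875 = $89.15.

$89.15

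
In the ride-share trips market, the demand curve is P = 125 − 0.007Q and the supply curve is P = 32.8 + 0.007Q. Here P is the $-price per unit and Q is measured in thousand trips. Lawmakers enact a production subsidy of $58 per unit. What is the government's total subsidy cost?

Competitive equilibrium: 125 − 0.007Q = 32.8 + 0.007Q → Q* = 6585.7143, P* = 78.9.
The subsidy lowers effective supply by 58: P = 0.007Q − 25.2.
New quantity: 125 − 0.007Q = 0.007Q − 25.2 → Q' = 10728.5714.
Total subsidy cost = 58 × 10728.5714 = $622257.14 thousand.

$622257.14 thousand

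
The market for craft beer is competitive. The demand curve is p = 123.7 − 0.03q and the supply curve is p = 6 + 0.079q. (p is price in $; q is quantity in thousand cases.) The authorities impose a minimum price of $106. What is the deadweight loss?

$13075.65 thousand

Competitive equilibrium: 123.7 − 0.03q = 6 + 0.079q → q* = 1079.8165, p* = 91.3055.
At the floor p = 106, quantity demanded = (123.7 − 106)/0.03 = 590.
Sellers' marginal cost at q' = 590: 6 + 0.079·590 = 52.61.
Δq = 1079.8165 − 590 = 489.8165; wedge = 106 − 52.61 = 53.39.
The triangle = ½ × 489.8165 × 53.39 = $13075.65 thousand.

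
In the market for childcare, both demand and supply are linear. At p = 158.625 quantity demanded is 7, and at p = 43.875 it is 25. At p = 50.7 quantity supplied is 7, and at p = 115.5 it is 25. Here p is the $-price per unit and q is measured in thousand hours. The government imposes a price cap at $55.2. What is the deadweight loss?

$456.74 thousand

Demand slope = (43.875 − 158.625)/(25 − 7) = −6.375, so p = 203.25 − 6.375q.
Supply slope = (115.5 − 50.7)/(25 − 7) = 3.6, so p = 25.5 + 3.6q.
Competitive equilibrium: 203.25 − 6.375q = 25.5 + 3.6q → q* = 17.81955, p* = 89.65038.
At the ceiling p = 55.2, quantity supplied = (55.2 − 25.5)/3.6 = 8.25.
Willingness to pay at q' = 8.25: 203.25 − 6.375·8.25 = 150.65625.
Δq = 17.81955 − 8.25 = 9.56955; wedge = 150.65625 − 55.2 = 95.45625.
The triangle = ½ × 9.56955 × 95.45625 = $456.74 thousand.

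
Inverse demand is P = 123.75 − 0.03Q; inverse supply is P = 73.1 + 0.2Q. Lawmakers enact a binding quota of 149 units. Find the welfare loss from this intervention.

Competitive equilibrium: 123.75 − 0.03Q = 73.1 + 0.2Q → Q* = 220.2174, P* = 117.1435.
At Q = 149: demand price = 123.75 − 0.03·149 = 119.28; supply price = 73.1 + 0.2·149 = 102.9.
ΔQ = 220.2174 − 149 = 71.2174; wedge = 119.28 − 102.9 = 16.38.
DWL = ½ × 71.2174 × 16.38 = 583.27.

583.27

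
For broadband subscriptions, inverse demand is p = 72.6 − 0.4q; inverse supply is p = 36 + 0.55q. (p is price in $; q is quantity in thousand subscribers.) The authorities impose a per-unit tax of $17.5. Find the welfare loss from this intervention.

$161.18 thousand

Competitive equilibrium: 72.6 − 0.4q = 36 + 0.55q → q* = 38.5263, p* = 57.1895.
With the tax, the buyer price exceeds the seller price by 17.5: (72.6 − 0.4q) − (36 + 0.55q) = 17.5 → q' = 20.1053.
Δq = 38.5263 − 20.1053 = 18.421; the wedge equals the tax, 17.5.
Deadweight loss = ½ × 18.421 × 17.5 = $161.18 thousand.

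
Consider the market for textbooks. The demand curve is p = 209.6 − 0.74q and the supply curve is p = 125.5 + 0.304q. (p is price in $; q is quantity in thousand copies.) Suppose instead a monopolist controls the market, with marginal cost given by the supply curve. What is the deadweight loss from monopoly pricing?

Competitive equilibrium: 209.6 − 0.74q = 125.5 + 0.304q → q* = 80.5556, p* = 149.9889.
Marginal revenue: MR = 209.6 − 1.48q. Set MR = MC: 209.6 − 1.48q = 125.5 + 0.304q → q_m = 47.1413.
Price p_m = 209.6 − 0.74·47.1413 = 174.7154; MC(q_m) = 125.5 + 0.304·47.1413 = 139.831.
Competitive q* = 80.5556, so Δq = 33.4143; wedge = 174.7154 − 139.831 = 34.8844.
The triangle = ½ × 33.4143 × 34.8844 = $582.82 thousand.

$582.82 thousand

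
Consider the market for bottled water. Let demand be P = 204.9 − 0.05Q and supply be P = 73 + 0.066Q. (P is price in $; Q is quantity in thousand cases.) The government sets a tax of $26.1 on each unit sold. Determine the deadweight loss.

Competitive equilibrium: 204.9 − 0.05Q = 73 + 0.066Q → Q* = 1137.069, P* = 148.0466.
With the tax, the buyer price exceeds the seller price by 26.1: (204.9 − 0.05Q) − (73 + 0.066Q) = 26.1 → Q' = 912.069.
ΔQ = 1137.069 − 912.069 = 225; the wedge equals the tax, 26.1.
Welfare loss = ½ × 225 × 26.1 = $2936.25 thousand.

$2936.25 thousand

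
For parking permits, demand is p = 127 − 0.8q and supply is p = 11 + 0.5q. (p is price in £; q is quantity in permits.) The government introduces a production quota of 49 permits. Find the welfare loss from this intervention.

£1052.03

Competitive equilibrium: 127 − 0.8q = 11 + 0.5q → q* = 89.23077, p* = 55.61538.
At q = 49: demand price = 127 − 0.8·49 = 87.8; supply price = 11 + 0.5·49 = 35.5.
Δq = 89.23077 − 49 = 40.23077; wedge = 87.8 − 35.5 = 52.3.
Welfare loss = ½ × 40.23077 × 52.3 = £1052.03.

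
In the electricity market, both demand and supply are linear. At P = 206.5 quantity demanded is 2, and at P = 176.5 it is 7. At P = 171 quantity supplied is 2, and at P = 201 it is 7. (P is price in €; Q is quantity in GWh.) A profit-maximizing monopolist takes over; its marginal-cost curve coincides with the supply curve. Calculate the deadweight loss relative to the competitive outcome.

€16.39

Demand slope = (176.5 − 206.5)/(7 − 2) = −6, so P = 218.5 − 6Q.
Supply slope = (201 − 171)/(7 − 2) = 6, so P = 159 + 6Q.
Competitive equilibrium: 218.5 − 6Q = 159 + 6Q → Q* = 4.9583, P* = 188.75.
Marginal revenue: MR = 218.5 − 12Q. Set MR = MC: 218.5 − 12Q = 159 + 6Q → Q_m = 3.3056.
Price P_m = 218.5 − 6·3.3056 = 198.6664; MC(Q_m) = 159 + 6·3.3056 = 178.8336.
Competitive Q* = 4.9583, so ΔQ = 1.6527; wedge = 198.6664 − 178.8336 = 19.8328.
Welfare loss = ½ × 1.6527 × 19.8328 = €16.39.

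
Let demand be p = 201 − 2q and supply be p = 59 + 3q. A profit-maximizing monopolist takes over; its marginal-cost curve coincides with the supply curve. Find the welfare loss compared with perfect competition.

Competitive equilibrium: 201 − 2q = 59 + 3q → q* = 28.4, p* = 144.2.
Marginal revenue: MR = 201 − 4q. Set MR = MC: 201 − 4q = 59 + 3q → q_m = 20.2857.
Price p_m = 201 − 2·20.2857 = 160.4286; MC(q_m) = 59 + 3·20.2857 = 119.8571.
Competitive q* = 28.4, so Δq = 8.1143; wedge = 160.4286 − 119.8571 = 40.5715.
DWL = ½ × 8.1143 × 40.5715 = 164.60.

164.60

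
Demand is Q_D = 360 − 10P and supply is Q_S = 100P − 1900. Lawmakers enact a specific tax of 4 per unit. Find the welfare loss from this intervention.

72.73

In inverse form: demand P = 36 − 0.1Q, supply P = 19 + 0.01Q.
Competitive equilibrium: 36 − 0.1Q = 19 + 0.01Q → Q* = 154.5455, P* = 20.5455.
With the tax, the buyer price exceeds the seller price by 4: (36 − 0.1Q) − (19 + 0.01Q) = 4 → Q' = 118.1818.
ΔQ = 154.5455 − 118.1818 = 36.3637; the wedge equals the tax, 4.
Deadweight loss = ½ × 36.3637 × 4 = 72.73.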